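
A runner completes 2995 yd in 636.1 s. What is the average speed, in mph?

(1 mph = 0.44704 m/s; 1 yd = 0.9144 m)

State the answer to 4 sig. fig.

2995 yd × 0.9144 = 2738.63 m
v = d / t = 2738.63 m / 636.1 s = 4.30535 m/s
4.30535 m/s ÷ (0.44704 m/s/mph) = 9.63079 mph

9.631 mph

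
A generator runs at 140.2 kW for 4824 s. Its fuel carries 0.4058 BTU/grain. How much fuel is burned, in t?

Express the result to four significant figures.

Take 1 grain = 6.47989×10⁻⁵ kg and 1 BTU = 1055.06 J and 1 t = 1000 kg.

0.1024 t

140.2 kW → 140200 W
E = P × t = 140200 × 4824 = 6.76325×10⁸ J
0.4058 BTU/grain → 6.60726×10⁶ J/kg
m = E / e_s = 6.76325×10⁸ / 6.60726×10⁶ = 102.361 kg
In t: 102.361 / 1000 = 0.102361 t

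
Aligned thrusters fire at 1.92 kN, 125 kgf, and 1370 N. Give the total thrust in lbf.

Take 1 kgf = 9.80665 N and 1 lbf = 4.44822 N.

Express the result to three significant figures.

1020 lbf

1.92 kN × 1000 → 1920 N
125 kgf × 9.80665 → 1225.83 N
1370 N (already N)
Sum: 1920 + 1225.83 + 1370 = 4515.83 N
In lbf: 4515.83 / 4.44822 = 1015.2 lbf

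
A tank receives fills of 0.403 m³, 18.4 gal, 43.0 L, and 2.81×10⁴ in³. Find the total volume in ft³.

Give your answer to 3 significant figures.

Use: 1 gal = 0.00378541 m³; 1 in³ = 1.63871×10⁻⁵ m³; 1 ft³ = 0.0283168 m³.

0.403 m³ (already m³)
18.4 gal × 0.00378541 → 0.0696515 m³
43.0 L × 0.001 → 0.043 m³
2.81×10⁴ in³ × 1.63871×10⁻⁵ → 0.460478 m³
Combined: 0.403 + 0.0696515 + 0.043 + 0.460478 = 0.97613 m³
In ft³: 0.97613 / 0.0283168 = 34.4718 ft³

34.5 ft³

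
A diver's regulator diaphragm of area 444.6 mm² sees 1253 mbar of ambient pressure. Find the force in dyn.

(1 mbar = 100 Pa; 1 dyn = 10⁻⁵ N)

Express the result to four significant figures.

5.571×10⁶ dyn

1253 mbar × 100 = 125300 Pa
444.6 mm² × 10⁻⁶ = 4.446×10⁻⁴ m²
F = P × A = 125300 Pa × 4.446×10⁻⁴ m² = 55.7084 N
55.7084 N ÷ (10⁻⁵ N/dyn) = 5.57084×10⁶ dyn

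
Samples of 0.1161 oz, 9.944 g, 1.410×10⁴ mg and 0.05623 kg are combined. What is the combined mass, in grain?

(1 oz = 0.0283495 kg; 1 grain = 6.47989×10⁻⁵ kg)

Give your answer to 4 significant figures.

1290 grain

0.1161 oz × 0.0283495 → 0.00329138 kg
9.944 g × 0.001 → 0.009944 kg
1.410×10⁴ mg × 10⁻⁶ → 0.0141 kg
0.05623 kg (already kg)
Total: 0.00329138 + 0.009944 + 0.0141 + 0.05623 = 0.0835654 kg
In grain: 0.0835654 / 6.47989×10⁻⁵ = 1289.61 grain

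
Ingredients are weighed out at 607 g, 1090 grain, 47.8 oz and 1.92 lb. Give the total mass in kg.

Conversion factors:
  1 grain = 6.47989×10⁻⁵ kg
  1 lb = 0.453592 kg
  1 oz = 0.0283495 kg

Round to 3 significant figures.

607 g × 0.001 → 0.607 kg
1090 grain × 6.47989×10⁻⁵ → 0.0706308 kg
47.8 oz × 0.0283495 → 1.35511 kg
1.92 lb × 0.453592 → 0.870897 kg
Total: 0.607 + 0.0706308 + 1.35511 + 0.870897 = 2.90364 kg

2.90 kg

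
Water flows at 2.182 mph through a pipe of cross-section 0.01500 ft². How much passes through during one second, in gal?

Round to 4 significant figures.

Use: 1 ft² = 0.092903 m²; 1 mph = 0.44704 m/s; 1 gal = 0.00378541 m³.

0.3591 gal

2.182 mph × 0.44704 = 0.975441 m/s
0.01500 ft² × 0.092903 = 0.00139354 m²
V = v × A × t = 0.975441 m/s × 0.00139354 m² × 1 s = 0.00135932 m³
0.00135932 m³ ÷ (0.00378541 m³/gal) = 0.359095 gal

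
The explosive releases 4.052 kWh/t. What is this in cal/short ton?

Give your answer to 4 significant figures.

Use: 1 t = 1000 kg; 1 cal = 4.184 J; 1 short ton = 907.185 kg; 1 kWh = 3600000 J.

3.163×10⁶ cal/short ton

4.052 kWh/t × 3600000 J/kWh ÷ 1000 kg/t = 14587.2 J/kg
14587.2 J/kg ÷ 4.184 J/cal × 907.185 kg/short ton = 3.16283×10⁶ cal/short ton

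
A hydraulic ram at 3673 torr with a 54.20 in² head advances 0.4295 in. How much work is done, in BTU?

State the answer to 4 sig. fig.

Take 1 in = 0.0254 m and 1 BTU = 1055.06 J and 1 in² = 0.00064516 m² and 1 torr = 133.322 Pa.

0.1771 BTU

3673 torr → 489692 Pa
54.20 in² → 0.0349677 m²
F = P × A = 489692 × 0.0349677 = 17123.4 N
0.4295 in → 0.0109093 m
W = F × d = 17123.4 × 0.0109093 = 186.804 J
In BTU: 186.804 / 1055.06 = 0.177055 BTU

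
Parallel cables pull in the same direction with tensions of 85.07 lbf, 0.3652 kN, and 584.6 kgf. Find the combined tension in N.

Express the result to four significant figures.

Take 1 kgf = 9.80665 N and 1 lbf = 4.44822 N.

6477 N

85.07 lbf × 4.44822 = 378.41 N
0.3652 kN × 1000 = 365.2 N
584.6 kgf × 9.80665 = 5732.97 N
Combined: 378.41 + 365.2 + 5732.97 = 6476.58 N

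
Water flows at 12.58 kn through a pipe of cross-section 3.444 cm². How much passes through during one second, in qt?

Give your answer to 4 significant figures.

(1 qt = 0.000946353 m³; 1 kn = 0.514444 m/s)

12.58 kn × 0.514444 = 6.47171 m/s
3.444 cm² × 0.0001 = 3.444×10⁻⁴ m²
V = v × A × t = 6.47171 m/s × 3.444×10⁻⁴ m² × 1 s = 0.00222886 m³
0.00222886 m³ ÷ (0.000946353 m³/qt) = 2.35521 qt

2.355 qt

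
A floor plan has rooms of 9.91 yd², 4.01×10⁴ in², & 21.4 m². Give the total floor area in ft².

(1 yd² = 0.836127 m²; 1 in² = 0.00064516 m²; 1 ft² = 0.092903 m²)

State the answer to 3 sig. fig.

9.91 yd² × 0.836127 = 8.28602 m²
4.01×10⁴ in² × 0.00064516 = 25.8709 m²
21.4 m² (already m²)
Combined: 8.28602 + 25.8709 + 21.4 = 55.5569 m²
In ft²: 55.5569 / 0.092903 = 598.01 ft²

598 ft²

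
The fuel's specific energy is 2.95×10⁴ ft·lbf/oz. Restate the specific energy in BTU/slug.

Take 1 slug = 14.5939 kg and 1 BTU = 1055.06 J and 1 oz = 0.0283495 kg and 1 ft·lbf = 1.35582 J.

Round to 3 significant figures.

2.95×10⁴ ft·lbf/oz × 1.35582 J/ft·lbf ÷ 0.0283495 kg/oz = 1.41084×10⁶ J/kg
1.41084×10⁶ J/kg ÷ 1055.06 J/BTU × 14.5939 kg/slug = 19515.2 BTU/slug

1.95×10⁴ BTU/slug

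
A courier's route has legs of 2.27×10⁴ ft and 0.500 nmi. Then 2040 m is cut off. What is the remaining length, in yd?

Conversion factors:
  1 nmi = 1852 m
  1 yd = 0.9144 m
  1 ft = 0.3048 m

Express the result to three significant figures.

2.27×10⁴ ft × 0.3048 = 6918.96 m
0.500 nmi × 1852 = 926 m
2040 m (already m)
Sum: 6918.96 + 926 − 2040 = 5804.96 m
In yd: 5804.96 / 0.9144 = 6348.38 yd

6350 yd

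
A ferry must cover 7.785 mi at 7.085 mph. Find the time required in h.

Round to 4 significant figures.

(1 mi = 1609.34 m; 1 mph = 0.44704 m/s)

1.099 h

7.785 mi × 1609.34 → 12528.7 m
7.085 mph × 0.44704 → 3.16728 m/s
t = d / v = 12528.7 m / 3.16728 m/s = 3955.67 s
3955.67 s ÷ (3600 s/h) = 1.0988 h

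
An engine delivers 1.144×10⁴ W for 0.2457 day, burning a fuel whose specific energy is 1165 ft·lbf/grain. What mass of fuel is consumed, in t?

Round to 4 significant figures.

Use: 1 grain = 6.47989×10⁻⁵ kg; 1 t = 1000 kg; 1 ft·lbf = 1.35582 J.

0.009963 t

0.2457 day → 21228.5 s
E = P × t = 11440 × 21228.5 = 2.42854×10⁸ J
1165 ft·lbf/grain → 2.43759×10⁷ J/kg
m = E / e_s = 2.42854×10⁸ / 2.43759×10⁷ = 9.96287 kg
In t: 9.96287 / 1000 = 0.00996287 t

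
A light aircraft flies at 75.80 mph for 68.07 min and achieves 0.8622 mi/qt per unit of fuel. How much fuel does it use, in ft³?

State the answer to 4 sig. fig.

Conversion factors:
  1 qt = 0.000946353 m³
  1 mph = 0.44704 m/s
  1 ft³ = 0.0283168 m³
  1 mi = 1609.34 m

75.80 mph → 33.8856 m/s
68.07 min → 4084.2 s
d = v × t = 33.8856 × 4084.2 = 138396 m
0.8622 mi/qt → 1.46623×10⁶ m/m³
V = d / (distance per unit fuel) = 138396 / 1.46623×10⁶ = 0.094389 m³
In ft³: 0.094389 / 0.0283168 = 3.33332 ft³

3.333 ft³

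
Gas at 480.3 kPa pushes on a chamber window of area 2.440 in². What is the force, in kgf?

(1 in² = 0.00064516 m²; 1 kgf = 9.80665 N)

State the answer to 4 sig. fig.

77.10 kgf

480.3 kPa × 1000 → 480300 Pa
2.440 in² × 0.00064516 → 0.00157419 m²
F = P × A = 480300 Pa × 0.00157419 m² = 756.083 N
756.083 N ÷ (9.80665 N/kgf) = 77.099 kgf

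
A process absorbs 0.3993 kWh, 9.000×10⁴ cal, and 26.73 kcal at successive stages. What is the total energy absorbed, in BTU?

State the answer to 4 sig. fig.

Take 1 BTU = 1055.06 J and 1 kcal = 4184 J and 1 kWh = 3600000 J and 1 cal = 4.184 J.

0.3993 kWh × 3600000 = 1.43748×10⁶ J
9.000×10⁴ cal × 4.184 = 376560 J
26.73 kcal × 4184 = 111838 J
Total: 1.43748×10⁶ + 376560 + 111838 = 1.92588×10⁶ J
In BTU: 1.92588×10⁶ / 1055.06 = 1825.37 BTU

1825 BTU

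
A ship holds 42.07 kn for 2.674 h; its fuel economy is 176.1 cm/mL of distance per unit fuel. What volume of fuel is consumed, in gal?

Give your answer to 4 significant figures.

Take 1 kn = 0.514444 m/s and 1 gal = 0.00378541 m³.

31.25 gal

42.07 kn → 21.6427 m/s
2.674 h → 9626.4 s
d = v × t = 21.6427 × 9626.4 = 208341 m
176.1 cm/mL → 1.761×10⁶ m/m³
V = d / (distance per unit fuel) = 208341 / 1.761×10⁶ = 0.118308 m³
In gal: 0.118308 / 0.00378541 = 31.2537 gal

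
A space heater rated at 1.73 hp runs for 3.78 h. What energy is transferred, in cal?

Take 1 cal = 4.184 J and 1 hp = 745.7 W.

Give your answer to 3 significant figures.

1.73 hp × 745.7 → 1290.06 W
3.78 h × 3600 → 13608 s
E = P × t = 1290.06 W × 13608 s = 1.75551×10⁷ J
1.75551×10⁷ J ÷ (4.184 J/cal) = 4.19577×10⁶ cal

4.20×10⁶ cal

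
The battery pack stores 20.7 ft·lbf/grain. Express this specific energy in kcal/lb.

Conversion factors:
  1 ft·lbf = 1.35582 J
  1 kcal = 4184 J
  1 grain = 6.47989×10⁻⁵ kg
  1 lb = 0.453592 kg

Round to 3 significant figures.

47.0 kcal/lb

20.7 ft·lbf/grain × 1.35582 J/ft·lbf ÷ 6.47989×10⁻⁵ kg/grain = 433117 J/kg
433117 J/kg ÷ 4184 J/kcal × 0.453592 kg/lb = 46.9547 kcal/lb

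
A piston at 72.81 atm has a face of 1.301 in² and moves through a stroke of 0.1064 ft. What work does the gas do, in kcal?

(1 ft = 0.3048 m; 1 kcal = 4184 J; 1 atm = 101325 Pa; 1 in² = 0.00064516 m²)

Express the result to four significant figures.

72.81 atm → 7.37747×10⁶ Pa
1.301 in² → 8.39353×10⁻⁴ m²
F = P × A = 7.37747×10⁶ × 8.39353×10⁻⁴ = 6192.3 N
0.1064 ft → 0.0324307 m
W = F × d = 6192.3 × 0.0324307 = 200.821 J
In kcal: 200.821 / 4184 = 0.0479974 kcal

0.04800 kcal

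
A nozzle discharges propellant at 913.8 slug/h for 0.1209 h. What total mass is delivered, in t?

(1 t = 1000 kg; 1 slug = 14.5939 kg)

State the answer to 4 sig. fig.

913.8 slug/h → 3.70442 kg/s
0.1209 h → 435.24 s
m = ṁ × t = 3.70442 × 435.24 = 1612.31 kg
In t: 1612.31 / 1000 = 1.61231 t

1.612 t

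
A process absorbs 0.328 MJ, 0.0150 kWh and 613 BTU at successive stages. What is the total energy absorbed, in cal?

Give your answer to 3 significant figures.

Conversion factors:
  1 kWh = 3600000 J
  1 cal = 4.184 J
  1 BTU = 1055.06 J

0.328 MJ × 1000000 = 328000 J
0.0150 kWh × 3600000 = 54000 J
613 BTU × 1055.06 = 646752 J
Combined: 328000 + 54000 + 646752 = 1.02875×10⁶ J
In cal: 1.02875×10⁶ / 4.184 = 245877 cal

2.46×10⁵ cal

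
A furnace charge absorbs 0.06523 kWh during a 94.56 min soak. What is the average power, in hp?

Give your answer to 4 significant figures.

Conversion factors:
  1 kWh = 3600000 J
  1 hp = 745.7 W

0.06523 kWh × 3600000 = 234828 J
94.56 min × 60 = 5673.6 s
P = E / t = 234828 J / 5673.6 s = 41.3896 W
41.3896 W ÷ (745.7 W/hp) = 0.0555044 hp

0.05550 hp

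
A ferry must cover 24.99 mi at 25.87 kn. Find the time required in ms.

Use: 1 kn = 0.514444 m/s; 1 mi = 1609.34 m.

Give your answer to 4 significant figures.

3.022×10⁶ ms

24.99 mi × 1609.34 = 40217.4 m
25.87 kn × 0.514444 = 13.3087 m/s
t = d / v = 40217.4 m / 13.3087 m/s = 3021.89 s
3021.89 s ÷ (0.001 s/ms) = 3.02189×10⁶ ms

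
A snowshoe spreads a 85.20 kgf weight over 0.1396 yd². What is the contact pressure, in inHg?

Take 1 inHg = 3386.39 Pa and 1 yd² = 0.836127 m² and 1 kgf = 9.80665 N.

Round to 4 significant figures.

85.20 kgf × 9.80665 = 835.527 N
0.1396 yd² × 0.836127 = 0.116723 m²
P = F / A = 835.527 N / 0.116723 m² = 7158.2 Pa
7158.2 Pa ÷ (3386.39 Pa/inHg) = 2.11381 inHg

2.114 inHg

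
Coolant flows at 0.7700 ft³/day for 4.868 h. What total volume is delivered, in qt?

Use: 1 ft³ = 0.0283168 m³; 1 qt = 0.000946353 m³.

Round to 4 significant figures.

0.7700 ft³/day → 2.5236×10⁻⁷ m³/s
4.868 h → 17524.8 s
V = Q × t = 2.5236×10⁻⁷ × 17524.8 = 0.00442256 m³
In qt: 0.00442256 / 0.000946353 = 4.67327 qt

4.673 qt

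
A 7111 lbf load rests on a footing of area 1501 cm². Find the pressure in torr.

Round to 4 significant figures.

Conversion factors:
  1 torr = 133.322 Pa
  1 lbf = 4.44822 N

1581 torr

7111 lbf × 4.44822 = 31631.3 N
1501 cm² × 0.0001 = 0.1501 m²
P = F / A = 31631.3 N / 0.1501 m² = 210735 Pa
210735 Pa ÷ (133.322 Pa/torr) = 1580.65 torr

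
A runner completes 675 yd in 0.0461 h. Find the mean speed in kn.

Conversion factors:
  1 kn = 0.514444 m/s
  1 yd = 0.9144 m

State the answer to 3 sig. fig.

675 yd × 0.9144 → 617.22 m
0.0461 h × 3600 → 165.96 s
v = d / t = 617.22 m / 165.96 s = 3.71909 m/s
3.71909 m/s ÷ (0.514444 m/s/kn) = 7.22934 kn

7.23 kn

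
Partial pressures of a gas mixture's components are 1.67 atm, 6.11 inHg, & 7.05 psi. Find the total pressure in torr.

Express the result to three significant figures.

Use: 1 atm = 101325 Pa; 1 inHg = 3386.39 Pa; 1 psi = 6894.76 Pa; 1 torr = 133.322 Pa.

1790 torr

1.67 atm × 101325 = 169213 Pa
6.11 inHg × 3386.39 = 20690.8 Pa
7.05 psi × 6894.76 = 48608.1 Pa
Sum: 169213 + 20690.8 + 48608.1 = 238512 Pa
In torr: 238512 / 133.322 = 1788.99 torr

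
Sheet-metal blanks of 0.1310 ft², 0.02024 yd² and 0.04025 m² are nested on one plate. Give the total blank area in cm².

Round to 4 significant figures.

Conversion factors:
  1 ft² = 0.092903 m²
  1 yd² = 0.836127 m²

693.4 cm²

0.1310 ft² × 0.092903 = 0.0121703 m²
0.02024 yd² × 0.836127 = 0.0169232 m²
0.04025 m² (already m²)
Combined: 0.0121703 + 0.0169232 + 0.04025 = 0.0693435 m²
In cm²: 0.0693435 / 0.0001 = 693.435 cm²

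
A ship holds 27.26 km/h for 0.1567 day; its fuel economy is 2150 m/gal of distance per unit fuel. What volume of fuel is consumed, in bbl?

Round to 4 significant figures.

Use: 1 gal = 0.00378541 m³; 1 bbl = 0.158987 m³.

27.26 km/h → 7.57222 m/s
0.1567 day → 13538.9 s
d = v × t = 7.57222 × 13538.9 = 102520 m
2150 m/gal → 567970 m/m³
V = d / (distance per unit fuel) = 102520 / 567970 = 0.180502 m³
In bbl: 0.180502 / 0.158987 = 1.13533 bbl

1.135 bbl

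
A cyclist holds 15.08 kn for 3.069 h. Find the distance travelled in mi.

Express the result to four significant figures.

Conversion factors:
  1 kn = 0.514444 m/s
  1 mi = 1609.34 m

53.26 mi

15.08 kn × 0.514444 → 7.75782 m/s
3.069 h × 3600 → 11048.4 s
d = v × t = 7.75782 m/s × 11048.4 s = 85711.5 m
85711.5 m ÷ (1609.34 m/mi) = 53.2588 mi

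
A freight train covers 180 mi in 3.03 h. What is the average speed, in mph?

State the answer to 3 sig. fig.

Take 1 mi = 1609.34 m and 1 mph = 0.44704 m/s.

180 mi × 1609.34 → 289681 m
3.03 h × 3600 → 10908 s
v = d / t = 289681 m / 10908 s = 26.5567 m/s
26.5567 m/s ÷ (0.44704 m/s/mph) = 59.4056 mph

59.4 mph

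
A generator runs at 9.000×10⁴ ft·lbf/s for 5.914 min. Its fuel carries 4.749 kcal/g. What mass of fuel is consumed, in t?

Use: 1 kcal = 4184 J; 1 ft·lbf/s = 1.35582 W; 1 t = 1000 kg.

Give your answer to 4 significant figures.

0.002179 t

9.000×10⁴ ft·lbf/s → 122024 W
5.914 min → 354.84 s
E = P × t = 122024 × 354.84 = 4.3299×10⁷ J
4.749 kcal/g → 1.98698×10⁷ J/kg
m = E / e_s = 4.3299×10⁷ / 1.98698×10⁷ = 2.17914 kg
In t: 2.17914 / 1000 = 0.00217914 t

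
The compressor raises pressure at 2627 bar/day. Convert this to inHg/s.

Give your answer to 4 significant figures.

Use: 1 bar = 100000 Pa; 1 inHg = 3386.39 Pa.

2627 bar/day × 100000 Pa/bar ÷ 86400 s/day = 3040.51 Pa/s
3040.51 Pa/s ÷ 3386.39 Pa/inHg = 0.897862 inHg/s

0.8979 inHg/s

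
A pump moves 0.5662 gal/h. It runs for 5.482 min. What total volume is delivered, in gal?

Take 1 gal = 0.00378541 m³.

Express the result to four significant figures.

0.05173 gal

0.5662 gal/h → 5.95361×10⁻⁷ m³/s
5.482 min → 328.92 s
V = Q × t = 5.95361×10⁻⁷ × 328.92 = 1.95826×10⁻⁴ m³
In gal: 1.95826×10⁻⁴ / 0.00378541 = 0.0517318 gal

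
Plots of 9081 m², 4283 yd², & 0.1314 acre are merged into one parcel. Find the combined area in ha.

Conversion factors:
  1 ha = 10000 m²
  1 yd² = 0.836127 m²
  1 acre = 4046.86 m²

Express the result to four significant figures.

1.319 ha

9081 m² (already m²)
4283 yd² × 0.836127 = 3581.13 m²
0.1314 acre × 4046.86 = 531.757 m²
Combined: 9081 + 3581.13 + 531.757 = 13193.9 m²
In ha: 13193.9 / 10000 = 1.31939 ha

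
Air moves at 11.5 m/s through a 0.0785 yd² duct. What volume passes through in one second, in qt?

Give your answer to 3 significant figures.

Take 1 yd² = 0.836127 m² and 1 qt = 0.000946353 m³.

798 qt

0.0785 yd² × 0.836127 = 0.065636 m²
V = v × A × t = 11.5 m/s × 0.065636 m² × 1 s = 0.754814 m³
0.754814 m³ ÷ (0.000946353 m³/qt) = 797.603 qt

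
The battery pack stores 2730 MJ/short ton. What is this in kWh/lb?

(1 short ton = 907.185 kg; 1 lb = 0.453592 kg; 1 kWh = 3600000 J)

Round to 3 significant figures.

2730 MJ/short ton × 1000000 J/MJ ÷ 907.185 kg/short ton = 3.00931×10⁶ J/kg
3.00931×10⁶ J/kg ÷ 3600000 J/kWh × 0.453592 kg/lb = 0.379166 kWh/lb

0.379 kWh/lb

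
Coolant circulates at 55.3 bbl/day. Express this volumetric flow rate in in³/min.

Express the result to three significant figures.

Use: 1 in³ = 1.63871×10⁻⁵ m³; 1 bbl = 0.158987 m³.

55.3 bbl/day × 0.158987 m³/bbl ÷ 86400 s/day = 1.01759×10⁻⁴ m³/s
1.01759×10⁻⁴ m³/s ÷ 1.63871×10⁻⁵ m³/in³ × 60 s/min = 372.582 in³/min

373 in³/min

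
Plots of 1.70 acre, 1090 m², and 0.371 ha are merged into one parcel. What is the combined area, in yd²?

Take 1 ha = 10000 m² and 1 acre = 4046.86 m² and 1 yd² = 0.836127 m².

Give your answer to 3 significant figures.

1.70 acre × 4046.86 = 6879.66 m²
1090 m² (already m²)
0.371 ha × 10000 = 3710 m²
Total: 6879.66 + 1090 + 3710 = 11679.7 m²
In yd²: 11679.7 / 0.836127 = 13968.8 yd²

1.40×10⁴ yd²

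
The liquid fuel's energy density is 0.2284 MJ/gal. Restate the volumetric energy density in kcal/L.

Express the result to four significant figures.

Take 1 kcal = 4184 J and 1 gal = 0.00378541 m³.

0.2284 MJ/gal × 1000000 J/MJ ÷ 0.00378541 m³/gal = 6.03369×10⁷ J/m³
6.03369×10⁷ J/m³ ÷ 4184 J/kcal × 0.001 m³/L = 14.4209 kcal/L

14.42 kcal/L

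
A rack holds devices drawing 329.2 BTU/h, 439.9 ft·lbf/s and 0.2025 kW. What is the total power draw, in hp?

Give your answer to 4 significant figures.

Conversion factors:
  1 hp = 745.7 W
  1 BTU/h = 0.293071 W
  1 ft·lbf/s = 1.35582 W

1.201 hp

329.2 BTU/h × 0.293071 → 96.479 W
439.9 ft·lbf/s × 1.35582 → 596.425 W
0.2025 kW × 1000 → 202.5 W
Sum: 96.479 + 596.425 + 202.5 = 895.404 W
In hp: 895.404 / 745.7 = 1.20076 hp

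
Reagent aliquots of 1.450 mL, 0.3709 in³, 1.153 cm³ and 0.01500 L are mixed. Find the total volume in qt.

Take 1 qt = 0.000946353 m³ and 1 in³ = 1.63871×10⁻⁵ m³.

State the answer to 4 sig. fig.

0.02502 qt

1.450 mL × 10⁻⁶ = 1.45×10⁻⁶ m³
0.3709 in³ × 1.63871×10⁻⁵ = 6.07798×10⁻⁶ m³
1.153 cm³ × 10⁻⁶ = 1.153×10⁻⁶ m³
0.01500 L × 0.001 = 1.5×10⁻⁵ m³
Combined: 1.45×10⁻⁶ + 6.07798×10⁻⁶ + 1.153×10⁻⁶ + 1.5×10⁻⁵ = 2.3681×10⁻⁵ m³
In qt: 2.3681×10⁻⁵ / 0.000946353 = 0.0250234 qt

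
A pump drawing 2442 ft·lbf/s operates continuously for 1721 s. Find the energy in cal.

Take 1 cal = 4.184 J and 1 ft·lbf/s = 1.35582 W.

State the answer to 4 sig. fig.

1.362×10⁶ cal

2442 ft·lbf/s × 1.35582 → 3310.91 W
E = P × t = 3310.91 W × 1721 s = 5.69808×10⁶ J
5.69808×10⁶ J ÷ (4.184 J/cal) = 1.36187×10⁶ cal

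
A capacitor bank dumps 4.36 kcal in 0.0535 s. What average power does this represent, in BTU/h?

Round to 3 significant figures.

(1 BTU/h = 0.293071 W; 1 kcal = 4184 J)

1.16×10⁶ BTU/h

4.36 kcal × 4184 → 18242.2 J
P = E / t = 18242.2 J / 0.0535 s = 340976 W
340976 W ÷ (0.293071 W/BTU/h) = 1.16346×10⁶ BTU/h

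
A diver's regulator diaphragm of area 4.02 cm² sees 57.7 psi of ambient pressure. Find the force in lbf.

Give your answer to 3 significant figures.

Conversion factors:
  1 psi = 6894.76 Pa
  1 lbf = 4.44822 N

57.7 psi × 6894.76 → 397828 Pa
4.02 cm² × 0.0001 → 4.02×10⁻⁴ m²
F = P × A = 397828 Pa × 4.02×10⁻⁴ m² = 159.927 N
159.927 N ÷ (4.44822 N/lbf) = 35.953 lbf

36.0 lbf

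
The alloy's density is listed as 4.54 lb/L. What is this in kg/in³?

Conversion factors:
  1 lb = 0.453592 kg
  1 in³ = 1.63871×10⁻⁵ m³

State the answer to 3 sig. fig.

0.0337 kg/in³

4.54 lb/L × 0.453592 kg/lb ÷ 0.001 m³/L = 2059.31 kg/m³
2059.31 kg/m³ × 1.63871×10⁻⁵ m³/in³ = 0.0337461 kg/in³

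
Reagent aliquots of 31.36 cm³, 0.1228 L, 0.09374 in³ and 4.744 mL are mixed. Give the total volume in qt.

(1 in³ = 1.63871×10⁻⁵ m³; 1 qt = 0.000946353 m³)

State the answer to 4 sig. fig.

0.1695 qt

31.36 cm³ × 10⁻⁶ = 3.136×10⁻⁵ m³
0.1228 L × 0.001 = 1.228×10⁻⁴ m³
0.09374 in³ × 1.63871×10⁻⁵ = 1.53613×10⁻⁶ m³
4.744 mL × 10⁻⁶ = 4.744×10⁻⁶ m³
Total: 3.136×10⁻⁵ + 1.228×10⁻⁴ + 1.53613×10⁻⁶ + 4.744×10⁻⁶ = 1.6044×10⁻⁴ m³
In qt: 1.6044×10⁻⁴ / 0.000946353 = 0.169535 qt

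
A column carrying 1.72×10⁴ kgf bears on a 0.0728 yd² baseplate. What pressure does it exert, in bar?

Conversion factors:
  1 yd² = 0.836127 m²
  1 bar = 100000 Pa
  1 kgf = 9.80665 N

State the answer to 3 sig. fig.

27.7 bar

1.72×10⁴ kgf × 9.80665 → 168674 N
0.0728 yd² × 0.836127 → 0.06087 m²
P = F / A = 168674 N / 0.06087 m² = 2.77105×10⁶ Pa
2.77105×10⁶ Pa ÷ (100000 Pa/bar) = 27.7105 bar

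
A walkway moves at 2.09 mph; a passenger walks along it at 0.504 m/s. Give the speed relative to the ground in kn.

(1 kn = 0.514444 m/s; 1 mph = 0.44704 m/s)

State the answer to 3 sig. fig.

2.80 kn

2.09 mph × 0.44704 = 0.934314 m/s
0.504 m/s (already m/s)
Combined: 0.934314 + 0.504 = 1.43831 m/s
In kn: 1.43831 / 0.514444 = 2.79585 kn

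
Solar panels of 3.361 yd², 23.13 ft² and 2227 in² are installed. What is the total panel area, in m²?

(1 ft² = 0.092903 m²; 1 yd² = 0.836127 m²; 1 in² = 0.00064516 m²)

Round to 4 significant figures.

6.396 m²

3.361 yd² × 0.836127 = 2.81022 m²
23.13 ft² × 0.092903 = 2.14885 m²
2227 in² × 0.00064516 = 1.43677 m²
Combined: 2.81022 + 2.14885 + 1.43677 = 6.39584 m²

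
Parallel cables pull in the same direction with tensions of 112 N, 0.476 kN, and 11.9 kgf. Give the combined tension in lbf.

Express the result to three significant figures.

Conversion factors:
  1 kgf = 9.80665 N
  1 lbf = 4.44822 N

112 N (already N)
0.476 kN × 1000 = 476 N
11.9 kgf × 9.80665 = 116.699 N
Sum: 112 + 476 + 116.699 = 704.699 N
In lbf: 704.699 / 4.44822 = 158.423 lbf

158 lbf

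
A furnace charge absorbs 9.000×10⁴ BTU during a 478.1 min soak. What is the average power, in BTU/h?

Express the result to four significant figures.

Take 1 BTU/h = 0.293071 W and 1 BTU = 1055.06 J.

1.129×10⁴ BTU/h

9.000×10⁴ BTU × 1055.06 = 9.49554×10⁷ J
478.1 min × 60 = 28686 s
P = E / t = 9.49554×10⁷ J / 28686 s = 3310.17 W
3310.17 W ÷ (0.293071 W/BTU/h) = 11294.8 BTU/h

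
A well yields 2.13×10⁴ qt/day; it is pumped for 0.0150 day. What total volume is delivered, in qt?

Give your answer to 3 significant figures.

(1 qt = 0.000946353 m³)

2.13×10⁴ qt/day → 2.33302×10⁻⁴ m³/s
0.0150 day → 1296 s
V = Q × t = 2.33302×10⁻⁴ × 1296 = 0.302359 m³
In qt: 0.302359 / 0.000946353 = 319.499 qt

319 qt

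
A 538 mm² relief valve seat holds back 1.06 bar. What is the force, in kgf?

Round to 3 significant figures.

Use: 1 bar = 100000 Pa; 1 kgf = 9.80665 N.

1.06 bar × 100000 → 106000 Pa
538 mm² × 10⁻⁶ → 5.38×10⁻⁴ m²
F = P × A = 106000 Pa × 5.38×10⁻⁴ m² = 57.028 N
57.028 N ÷ (9.80665 N/kgf) = 5.81524 kgf

5.82 kgf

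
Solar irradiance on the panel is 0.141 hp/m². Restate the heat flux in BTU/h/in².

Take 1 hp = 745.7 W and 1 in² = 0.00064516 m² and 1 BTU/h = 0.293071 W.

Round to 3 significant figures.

0.231 BTU/h/in²

0.141 hp/m² × 745.7 W/hp = 105.144 W/m²
105.144 W/m² ÷ 0.293071 W/BTU/h × 0.00064516 m²/in² = 0.231462 BTU/h/in²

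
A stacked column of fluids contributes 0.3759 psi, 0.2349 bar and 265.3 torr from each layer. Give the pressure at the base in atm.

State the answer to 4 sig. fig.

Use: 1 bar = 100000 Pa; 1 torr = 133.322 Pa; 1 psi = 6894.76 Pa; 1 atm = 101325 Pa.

0.6065 atm

0.3759 psi × 6894.76 = 2591.74 Pa
0.2349 bar × 100000 = 23490 Pa
265.3 torr × 133.322 = 35370.3 Pa
Combined: 2591.74 + 23490 + 35370.3 = 61452 Pa
In atm: 61452 / 101325 = 0.606484 atm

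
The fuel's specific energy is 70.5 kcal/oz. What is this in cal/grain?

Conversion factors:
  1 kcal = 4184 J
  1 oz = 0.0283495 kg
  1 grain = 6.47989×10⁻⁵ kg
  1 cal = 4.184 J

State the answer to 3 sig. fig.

161 cal/grain

70.5 kcal/oz × 4184 J/kcal ÷ 0.0283495 kg/oz = 1.04048×10⁷ J/kg
1.04048×10⁷ J/kg ÷ 4.184 J/cal × 6.47989×10⁻⁵ kg/grain = 161.142 cal/grain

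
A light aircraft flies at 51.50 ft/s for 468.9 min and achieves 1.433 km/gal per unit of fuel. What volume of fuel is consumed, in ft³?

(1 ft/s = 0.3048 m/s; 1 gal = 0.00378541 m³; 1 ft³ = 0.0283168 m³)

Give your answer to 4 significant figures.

51.50 ft/s → 15.6972 m/s
468.9 min → 28134 s
d = v × t = 15.6972 × 28134 = 441625 m
1.433 km/gal → 378559 m/m³
V = d / (distance per unit fuel) = 441625 / 378559 = 1.16659 m³
In ft³: 1.16659 / 0.0283168 = 41.1978 ft³

41.20 ft³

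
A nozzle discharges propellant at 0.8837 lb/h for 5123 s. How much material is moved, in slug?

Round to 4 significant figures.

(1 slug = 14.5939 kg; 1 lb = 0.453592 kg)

0.8837 lb/h → 1.11344×10⁻⁴ kg/s
m = ṁ × t = 1.11344×10⁻⁴ × 5123 = 0.570415 kg
In slug: 0.570415 / 14.5939 = 0.0390859 slug

0.03909 slug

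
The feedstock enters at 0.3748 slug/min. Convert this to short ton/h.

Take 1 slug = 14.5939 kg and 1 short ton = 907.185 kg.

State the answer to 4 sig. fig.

0.3618 short ton/h

0.3748 slug/min × 14.5939 kg/slug ÷ 60 s/min = 0.0911632 kg/s
0.0911632 kg/s ÷ 907.185 kg/short ton × 3600 s/h = 0.361765 short ton/h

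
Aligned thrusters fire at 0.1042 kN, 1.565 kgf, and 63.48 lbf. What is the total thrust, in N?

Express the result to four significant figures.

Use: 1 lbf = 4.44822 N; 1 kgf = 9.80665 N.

401.9 N

0.1042 kN × 1000 → 104.2 N
1.565 kgf × 9.80665 → 15.3474 N
63.48 lbf × 4.44822 → 282.373 N
Sum: 104.2 + 15.3474 + 282.373 = 401.92 N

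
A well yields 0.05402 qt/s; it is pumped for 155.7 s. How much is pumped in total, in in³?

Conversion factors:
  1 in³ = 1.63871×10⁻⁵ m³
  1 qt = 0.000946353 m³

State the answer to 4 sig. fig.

0.05402 qt/s → 5.1122×10⁻⁵ m³/s
V = Q × t = 5.1122×10⁻⁵ × 155.7 = 0.0079597 m³
In in³: 0.0079597 / 1.63871×10⁻⁵ = 485.73 in³

485.7 in³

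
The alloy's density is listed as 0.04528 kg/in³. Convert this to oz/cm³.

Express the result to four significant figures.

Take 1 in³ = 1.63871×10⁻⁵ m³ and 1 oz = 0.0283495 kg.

0.09747 oz/cm³

0.04528 kg/in³ ÷ 1.63871×10⁻⁵ m³/in³ = 2763.15 kg/m³
2763.15 kg/m³ ÷ 0.0283495 kg/oz × 10⁻⁶ m³/cm³ = 0.0974673 oz/cm³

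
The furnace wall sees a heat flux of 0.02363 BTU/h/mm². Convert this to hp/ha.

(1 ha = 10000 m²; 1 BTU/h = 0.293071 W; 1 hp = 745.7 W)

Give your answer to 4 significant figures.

9.287×10⁴ hp/ha

0.02363 BTU/h/mm² × 0.293071 W/BTU/h ÷ 10⁻⁶ m²/mm² = 6925.27 W/m²
6925.27 W/m² ÷ 745.7 W/hp × 10000 m²/ha = 92869.4 hp/ha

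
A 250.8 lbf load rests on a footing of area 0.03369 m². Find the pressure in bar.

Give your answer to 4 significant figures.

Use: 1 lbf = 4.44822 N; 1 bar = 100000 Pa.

250.8 lbf × 4.44822 → 1115.61 N
P = F / A = 1115.61 N / 0.03369 m² = 33114 Pa
33114 Pa ÷ (100000 Pa/bar) = 0.33114 bar

0.3311 bar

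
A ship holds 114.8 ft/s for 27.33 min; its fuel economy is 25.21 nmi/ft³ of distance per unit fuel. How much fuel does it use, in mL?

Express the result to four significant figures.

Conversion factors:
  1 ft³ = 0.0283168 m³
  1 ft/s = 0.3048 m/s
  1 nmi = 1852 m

114.8 ft/s → 34.991 m/s
27.33 min → 1639.8 s
d = v × t = 34.991 × 1639.8 = 57378.2 m
25.21 nmi/ft³ → 1.64881×10⁶ m/m³
V = d / (distance per unit fuel) = 57378.2 / 1.64881×10⁶ = 0.0347998 m³
In mL: 0.0347998 / 10⁻⁶ = 34799.8 mL

3.480×10⁴ mL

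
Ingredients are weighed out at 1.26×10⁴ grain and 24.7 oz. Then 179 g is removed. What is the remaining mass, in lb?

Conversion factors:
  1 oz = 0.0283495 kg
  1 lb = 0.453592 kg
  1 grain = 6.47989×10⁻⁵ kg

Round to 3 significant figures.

2.95 lb

1.26×10⁴ grain × 6.47989×10⁻⁵ = 0.816466 kg
24.7 oz × 0.0283495 = 0.700233 kg
179 g × 0.001 = 0.179 kg
Result: 0.816466 + 0.700233 − 0.179 = 1.3377 kg
In lb: 1.3377 / 0.453592 = 2.94913 lb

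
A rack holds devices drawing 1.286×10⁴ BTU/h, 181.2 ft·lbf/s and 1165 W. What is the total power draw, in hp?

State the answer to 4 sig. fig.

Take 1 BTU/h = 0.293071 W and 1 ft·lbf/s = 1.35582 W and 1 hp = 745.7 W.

1.286×10⁴ BTU/h × 0.293071 → 3768.89 W
181.2 ft·lbf/s × 1.35582 → 245.675 W
1165 W (already W)
Sum: 3768.89 + 245.675 + 1165 = 5179.56 W
In hp: 5179.56 / 745.7 = 6.9459 hp

6.946 hp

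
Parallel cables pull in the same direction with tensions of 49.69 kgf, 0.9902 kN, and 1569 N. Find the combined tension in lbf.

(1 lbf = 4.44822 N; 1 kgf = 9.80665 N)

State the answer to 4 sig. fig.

49.69 kgf × 9.80665 → 487.292 N
0.9902 kN × 1000 → 990.2 N
1569 N (already N)
Combined: 487.292 + 990.2 + 1569 = 3046.49 N
In lbf: 3046.49 / 4.44822 = 684.878 lbf

684.9 lbf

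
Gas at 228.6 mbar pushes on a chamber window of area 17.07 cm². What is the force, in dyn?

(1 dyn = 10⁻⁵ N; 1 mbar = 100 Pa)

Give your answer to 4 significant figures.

228.6 mbar × 100 → 22860 Pa
17.07 cm² × 0.0001 → 0.001707 m²
F = P × A = 22860 Pa × 0.001707 m² = 39.022 N
39.022 N ÷ (10⁻⁵ N/dyn) = 3.9022×10⁶ dyn

3.902×10⁶ dyn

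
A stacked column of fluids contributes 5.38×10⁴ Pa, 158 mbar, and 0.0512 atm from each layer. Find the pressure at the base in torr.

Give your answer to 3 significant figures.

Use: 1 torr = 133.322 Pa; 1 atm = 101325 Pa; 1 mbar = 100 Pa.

5.38×10⁴ Pa (already Pa)
158 mbar × 100 → 15800 Pa
0.0512 atm × 101325 → 5187.84 Pa
Total: 53800 + 15800 + 5187.84 = 74787.8 Pa
In torr: 74787.8 / 133.322 = 560.956 torr

561 torr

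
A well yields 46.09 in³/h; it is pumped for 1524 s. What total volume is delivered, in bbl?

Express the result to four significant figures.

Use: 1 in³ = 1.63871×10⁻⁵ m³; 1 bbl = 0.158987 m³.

0.002011 bbl

46.09 in³/h → 2.098×10⁻⁷ m³/s
V = Q × t = 2.098×10⁻⁷ × 1524 = 3.19735×10⁻⁴ m³
In bbl: 3.19735×10⁻⁴ / 0.158987 = 0.00201108 bbl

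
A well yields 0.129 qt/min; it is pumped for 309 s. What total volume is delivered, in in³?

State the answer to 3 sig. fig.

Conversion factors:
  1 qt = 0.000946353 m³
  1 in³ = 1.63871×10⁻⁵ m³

0.129 qt/min → 2.03466×10⁻⁶ m³/s
V = Q × t = 2.03466×10⁻⁶ × 309 = 6.2871×10⁻⁴ m³
In in³: 6.2871×10⁻⁴ / 1.63871×10⁻⁵ = 38.3662 in³

38.4 in³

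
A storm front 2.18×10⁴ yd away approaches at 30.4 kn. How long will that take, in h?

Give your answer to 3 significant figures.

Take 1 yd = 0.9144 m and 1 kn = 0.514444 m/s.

0.354 h

2.18×10⁴ yd × 0.9144 = 19933.9 m
30.4 kn × 0.514444 = 15.6391 m/s
t = d / v = 19933.9 m / 15.6391 m/s = 1274.62 s
1274.62 s ÷ (3600 s/h) = 0.354061 h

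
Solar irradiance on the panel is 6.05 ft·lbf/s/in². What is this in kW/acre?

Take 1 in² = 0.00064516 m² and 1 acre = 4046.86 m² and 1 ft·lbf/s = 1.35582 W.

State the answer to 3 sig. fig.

5.15×10⁴ kW/acre

6.05 ft·lbf/s/in² × 1.35582 W/ft·lbf/s ÷ 0.00064516 m²/in² = 12714.2 W/m²
12714.2 W/m² ÷ 1000 W/kW × 4046.86 m²/acre = 51452.6 kW/acre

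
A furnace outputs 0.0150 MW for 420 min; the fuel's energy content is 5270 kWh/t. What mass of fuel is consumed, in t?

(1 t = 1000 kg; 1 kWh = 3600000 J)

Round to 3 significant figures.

0.0199 t

0.0150 MW → 15000 W
420 min → 25200 s
E = P × t = 15000 × 25200 = 3.78×10⁸ J
5270 kWh/t → 1.8972×10⁷ J/kg
m = E / e_s = 3.78×10⁸ / 1.8972×10⁷ = 19.9241 kg
In t: 19.9241 / 1000 = 0.0199241 t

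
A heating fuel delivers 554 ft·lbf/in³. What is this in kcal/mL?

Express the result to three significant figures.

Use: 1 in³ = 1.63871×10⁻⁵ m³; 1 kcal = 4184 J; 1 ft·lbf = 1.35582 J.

554 ft·lbf/in³ × 1.35582 J/ft·lbf ÷ 1.63871×10⁻⁵ m³/in³ = 4.58363×10⁷ J/m³
4.58363×10⁷ J/m³ ÷ 4184 J/kcal × 10⁻⁶ m³/mL = 0.0109551 kcal/mL

0.0110 kcal/mL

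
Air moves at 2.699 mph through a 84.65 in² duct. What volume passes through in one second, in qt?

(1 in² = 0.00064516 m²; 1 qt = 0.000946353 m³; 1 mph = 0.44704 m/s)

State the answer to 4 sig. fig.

69.63 qt

2.699 mph × 0.44704 = 1.20656 m/s
84.65 in² × 0.00064516 = 0.0546128 m²
V = v × A × t = 1.20656 m/s × 0.0546128 m² × 1 s = 0.0658936 m³
0.0658936 m³ ÷ (0.000946353 m³/qt) = 69.629 qt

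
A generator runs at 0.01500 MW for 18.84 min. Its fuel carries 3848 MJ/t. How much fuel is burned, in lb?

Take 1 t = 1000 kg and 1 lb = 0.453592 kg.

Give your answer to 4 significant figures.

9.715 lb

0.01500 MW → 15000 W
18.84 min → 1130.4 s
E = P × t = 15000 × 1130.4 = 1.6956×10⁷ J
3848 MJ/t → 3.848×10⁶ J/kg
m = E / e_s = 1.6956×10⁷ / 3.848×10⁶ = 4.40644 kg
In lb: 4.40644 / 0.453592 = 9.71455 lb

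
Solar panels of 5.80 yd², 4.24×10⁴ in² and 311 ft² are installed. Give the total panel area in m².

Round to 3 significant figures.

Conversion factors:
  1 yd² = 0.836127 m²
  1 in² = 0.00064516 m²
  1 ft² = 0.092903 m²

5.80 yd² × 0.836127 = 4.84954 m²
4.24×10⁴ in² × 0.00064516 = 27.3548 m²
311 ft² × 0.092903 = 28.8928 m²
Combined: 4.84954 + 27.3548 + 28.8928 = 61.0971 m²

61.1 m²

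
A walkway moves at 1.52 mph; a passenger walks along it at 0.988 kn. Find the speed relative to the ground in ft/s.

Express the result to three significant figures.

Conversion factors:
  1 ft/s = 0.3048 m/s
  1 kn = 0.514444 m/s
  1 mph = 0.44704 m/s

3.90 ft/s

1.52 mph × 0.44704 = 0.679501 m/s
0.988 kn × 0.514444 = 0.508271 m/s
Total: 0.679501 + 0.508271 = 1.18777 m/s
In ft/s: 1.18777 / 0.3048 = 3.89688 ft/s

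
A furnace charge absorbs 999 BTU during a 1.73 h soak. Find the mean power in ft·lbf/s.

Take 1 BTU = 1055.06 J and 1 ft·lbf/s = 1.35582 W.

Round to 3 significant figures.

125 ft·lbf/s

999 BTU × 1055.06 = 1.054×10⁶ J
1.73 h × 3600 = 6228 s
P = E / t = 1.054×10⁶ J / 6228 s = 169.236 W
169.236 W ÷ (1.35582 W/ft·lbf/s) = 124.822 ft·lbf/s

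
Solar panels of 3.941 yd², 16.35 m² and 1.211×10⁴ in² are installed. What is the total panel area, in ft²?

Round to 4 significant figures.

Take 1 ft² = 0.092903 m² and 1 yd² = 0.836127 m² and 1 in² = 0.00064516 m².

3.941 yd² × 0.836127 = 3.29518 m²
16.35 m² (already m²)
1.211×10⁴ in² × 0.00064516 = 7.81289 m²
Combined: 3.29518 + 16.35 + 7.81289 = 27.4581 m²
In ft²: 27.4581 / 0.092903 = 295.557 ft²

295.6 ft²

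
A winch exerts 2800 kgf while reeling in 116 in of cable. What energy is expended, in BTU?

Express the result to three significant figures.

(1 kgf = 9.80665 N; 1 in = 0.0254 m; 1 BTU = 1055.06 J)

76.7 BTU

2800 kgf × 9.80665 → 27458.6 N
116 in × 0.0254 → 2.9464 m
W = F × d = 27458.6 N × 2.9464 m = 80904 J
80904 J ÷ (1055.06 J/BTU) = 76.6819 BTU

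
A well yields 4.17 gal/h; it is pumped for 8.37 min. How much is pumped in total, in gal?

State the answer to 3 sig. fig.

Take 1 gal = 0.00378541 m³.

0.582 gal

4.17 gal/h → 4.38477×10⁻⁶ m³/s
8.37 min → 502.2 s
V = Q × t = 4.38477×10⁻⁶ × 502.2 = 0.00220203 m³
In gal: 0.00220203 / 0.00378541 = 0.581715 gal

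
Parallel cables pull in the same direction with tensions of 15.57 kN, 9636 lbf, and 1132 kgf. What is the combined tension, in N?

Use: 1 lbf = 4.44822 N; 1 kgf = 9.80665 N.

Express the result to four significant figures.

15.57 kN × 1000 = 15570 N
9636 lbf × 4.44822 = 42863 N
1132 kgf × 9.80665 = 11101.1 N
Sum: 15570 + 42863 + 11101.1 = 69534.1 N

6.953×10⁴ N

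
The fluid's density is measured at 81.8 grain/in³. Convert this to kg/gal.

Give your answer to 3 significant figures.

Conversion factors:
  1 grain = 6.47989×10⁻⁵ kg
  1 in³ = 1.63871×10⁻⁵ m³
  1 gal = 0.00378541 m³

81.8 grain/in³ × 6.47989×10⁻⁵ kg/grain ÷ 1.63871×10⁻⁵ m³/in³ = 323.459 kg/m³
323.459 kg/m³ × 0.00378541 m³/gal = 1.22442 kg/gal

1.22 kg/gal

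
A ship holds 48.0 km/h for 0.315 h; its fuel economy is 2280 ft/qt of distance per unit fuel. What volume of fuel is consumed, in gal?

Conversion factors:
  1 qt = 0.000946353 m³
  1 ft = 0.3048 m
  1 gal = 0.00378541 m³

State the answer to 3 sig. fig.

48.0 km/h → 13.3333 m/s
0.315 h → 1134 s
d = v × t = 13.3333 × 1134 = 15120 m
2280 ft/qt → 734339 m/m³
V = d / (distance per unit fuel) = 15120 / 734339 = 0.0205899 m³
In gal: 0.0205899 / 0.00378541 = 5.43928 gal

5.44 gal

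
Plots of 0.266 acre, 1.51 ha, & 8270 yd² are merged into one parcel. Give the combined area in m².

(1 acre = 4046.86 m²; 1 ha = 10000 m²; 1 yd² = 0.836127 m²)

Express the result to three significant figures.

2.31×10⁴ m²

0.266 acre × 4046.86 → 1076.46 m²
1.51 ha × 10000 → 15100 m²
8270 yd² × 0.836127 → 6914.77 m²
Total: 1076.46 + 15100 + 6914.77 = 23091.2 m²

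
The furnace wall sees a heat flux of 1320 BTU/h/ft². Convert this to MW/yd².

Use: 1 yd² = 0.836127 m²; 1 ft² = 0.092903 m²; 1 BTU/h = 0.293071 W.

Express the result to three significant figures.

1320 BTU/h/ft² × 0.293071 W/BTU/h ÷ 0.092903 m²/ft² = 4164.06 W/m²
4164.06 W/m² ÷ 1000000 W/MW × 0.836127 m²/yd² = 0.00348168 MW/yd²

0.00348 MW/yd²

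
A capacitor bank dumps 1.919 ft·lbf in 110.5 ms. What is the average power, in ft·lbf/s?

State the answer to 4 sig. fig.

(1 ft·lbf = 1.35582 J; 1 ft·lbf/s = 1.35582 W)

17.37 ft·lbf/s

1.919 ft·lbf × 1.35582 = 2.60182 J
110.5 ms × 0.001 = 0.1105 s
P = E / t = 2.60182 J / 0.1105 s = 23.5459 W
23.5459 W ÷ (1.35582 W/ft·lbf/s) = 17.3665 ft·lbf/s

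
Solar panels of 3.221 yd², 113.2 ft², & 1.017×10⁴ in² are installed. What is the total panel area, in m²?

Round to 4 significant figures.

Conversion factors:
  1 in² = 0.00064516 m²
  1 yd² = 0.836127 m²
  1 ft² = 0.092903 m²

19.77 m²

3.221 yd² × 0.836127 → 2.69317 m²
113.2 ft² × 0.092903 → 10.5166 m²
1.017×10⁴ in² × 0.00064516 → 6.56128 m²
Total: 2.69317 + 10.5166 + 6.56128 = 19.771 m²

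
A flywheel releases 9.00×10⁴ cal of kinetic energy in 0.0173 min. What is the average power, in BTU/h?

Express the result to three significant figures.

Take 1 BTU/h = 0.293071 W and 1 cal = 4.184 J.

9.00×10⁴ cal × 4.184 = 376560 J
0.0173 min × 60 = 1.038 s
P = E / t = 376560 J / 1.038 s = 362775 W
362775 W ÷ (0.293071 W/BTU/h) = 1.23784×10⁶ BTU/h

1.24×10⁶ BTU/h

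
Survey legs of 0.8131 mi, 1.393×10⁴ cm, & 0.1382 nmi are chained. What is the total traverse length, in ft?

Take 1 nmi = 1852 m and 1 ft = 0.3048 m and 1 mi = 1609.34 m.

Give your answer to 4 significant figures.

0.8131 mi × 1609.34 = 1308.55 m
1.393×10⁴ cm × 0.01 = 139.3 m
0.1382 nmi × 1852 = 255.946 m
Total: 1308.55 + 139.3 + 255.946 = 1703.8 m
In ft: 1703.8 / 0.3048 = 5589.9 ft

5590 ft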